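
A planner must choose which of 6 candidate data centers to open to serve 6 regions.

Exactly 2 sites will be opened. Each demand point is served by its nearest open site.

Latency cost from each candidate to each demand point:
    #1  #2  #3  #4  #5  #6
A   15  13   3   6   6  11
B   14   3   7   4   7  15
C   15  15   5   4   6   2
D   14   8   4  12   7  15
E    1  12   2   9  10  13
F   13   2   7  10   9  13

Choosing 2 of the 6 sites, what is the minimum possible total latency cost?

Open {C, E}.
  #1→E 1, #2→E 12, #3→E 2, #4→C 4, #5→C 6, #6→C 2  ⇒ total 27.
Compare {B, E}: total 30.
Compare {C, F}: total 32.
No size-2 selection does better; minimum is 27.

27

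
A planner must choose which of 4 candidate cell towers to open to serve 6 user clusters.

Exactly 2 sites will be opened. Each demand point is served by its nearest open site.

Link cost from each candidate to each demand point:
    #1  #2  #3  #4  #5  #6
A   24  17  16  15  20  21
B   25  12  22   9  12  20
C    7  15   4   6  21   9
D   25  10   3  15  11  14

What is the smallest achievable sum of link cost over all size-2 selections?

46

Open {C, D}.
  #1→C 7, #2→D 10, #3→D 3, #4→C 6, #5→D 11, #6→C 9  ⇒ total 46.
Compare {B, C}: total 50.
Compare {A, C}: total 61.
No size-2 selection does better; minimum is 46.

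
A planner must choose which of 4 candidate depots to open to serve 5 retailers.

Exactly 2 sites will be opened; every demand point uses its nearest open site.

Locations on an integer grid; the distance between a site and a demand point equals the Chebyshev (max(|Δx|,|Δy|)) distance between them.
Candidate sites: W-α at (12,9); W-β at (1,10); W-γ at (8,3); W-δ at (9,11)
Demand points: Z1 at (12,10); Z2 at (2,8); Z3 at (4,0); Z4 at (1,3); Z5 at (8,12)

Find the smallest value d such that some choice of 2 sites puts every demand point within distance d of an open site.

Open {W-α, W-γ}.
  Farthest demand point is Z4 at distance 7 (to W-γ); all others are ≤ 7.
With {W-β, W-γ} the worst case is 7.
With {W-γ, W-δ} the worst case is 7.
No size-2 selection achieves below 7.

7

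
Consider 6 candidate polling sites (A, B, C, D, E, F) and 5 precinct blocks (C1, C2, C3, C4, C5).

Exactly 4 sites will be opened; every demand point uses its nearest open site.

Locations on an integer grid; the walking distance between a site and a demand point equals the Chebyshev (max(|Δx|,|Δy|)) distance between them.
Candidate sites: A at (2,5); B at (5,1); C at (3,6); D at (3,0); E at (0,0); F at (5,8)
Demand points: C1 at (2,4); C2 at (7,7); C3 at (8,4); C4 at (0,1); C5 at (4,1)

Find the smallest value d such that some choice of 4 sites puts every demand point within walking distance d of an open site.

3

Open {A, B, D, F}.
  Farthest demand point is C3 at walking distance 3 (to B); all others are ≤ 3.
With {A, B, E, F} the worst case is 3.
With {B, C, D, F} the worst case is 3.
No size-4 selection achieves below 3.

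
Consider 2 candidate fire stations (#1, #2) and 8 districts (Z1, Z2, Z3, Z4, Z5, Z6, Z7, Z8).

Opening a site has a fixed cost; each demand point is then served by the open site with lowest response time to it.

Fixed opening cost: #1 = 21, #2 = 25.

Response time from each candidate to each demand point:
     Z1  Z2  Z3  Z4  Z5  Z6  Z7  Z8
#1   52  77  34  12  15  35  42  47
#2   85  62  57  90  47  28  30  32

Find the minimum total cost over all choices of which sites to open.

311

Open {#1, #2}: assign each demand point to its cheapest open site.
  Z1→#1 52, Z2→#2 62, Z3→#1 34, Z4→#1 12, Z5→#1 15, Z6→#2 28, Z7→#2 30, Z8→#2 32
  response time 265, fixed 46 → total 311.
Compare {#1}: response time 314 + fixed 21 = 335.
Compare {#2}: response time 431 + fixed 25 = 456.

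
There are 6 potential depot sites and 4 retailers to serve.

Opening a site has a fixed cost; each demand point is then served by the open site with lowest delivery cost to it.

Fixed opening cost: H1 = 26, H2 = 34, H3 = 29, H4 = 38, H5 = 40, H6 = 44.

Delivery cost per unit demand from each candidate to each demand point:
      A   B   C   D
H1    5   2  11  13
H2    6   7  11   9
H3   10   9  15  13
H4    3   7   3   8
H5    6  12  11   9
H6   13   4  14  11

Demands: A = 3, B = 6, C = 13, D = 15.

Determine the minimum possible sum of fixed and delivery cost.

Open {H1, H4}: assign each demand point to its cheapest open site.
  A→H4 3×3=9, B→H1 6×2=12, C→H4 13×3=39, D→H4 15×8=120
  delivery cost 180, fixed 64 → total 244.
Compare {H4}: delivery cost 210 + fixed 38 = 248.
Compare {H1, H3, H4}: delivery cost 180 + fixed 93 = 273.
Compare {H4, H6}: delivery cost 192 + fixed 82 = 274.
All other subsets cost ≥ 248. Minimum total cost: 244.

244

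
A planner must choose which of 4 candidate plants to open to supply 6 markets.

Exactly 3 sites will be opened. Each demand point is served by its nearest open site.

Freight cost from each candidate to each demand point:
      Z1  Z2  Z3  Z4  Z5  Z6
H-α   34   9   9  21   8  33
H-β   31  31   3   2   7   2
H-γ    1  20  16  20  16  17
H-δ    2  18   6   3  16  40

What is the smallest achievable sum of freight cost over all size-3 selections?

Open {H-α, H-β, H-γ}.
  Z1→H-γ 1, Z2→H-α 9, Z3→H-β 3, Z4→H-β 2, Z5→H-β 7, Z6→H-β 2  ⇒ total 24.
Compare {H-α, H-β, H-δ}: total 25.
Compare {H-β, H-γ, H-δ}: total 33.
No size-3 selection does better; minimum is 24.

24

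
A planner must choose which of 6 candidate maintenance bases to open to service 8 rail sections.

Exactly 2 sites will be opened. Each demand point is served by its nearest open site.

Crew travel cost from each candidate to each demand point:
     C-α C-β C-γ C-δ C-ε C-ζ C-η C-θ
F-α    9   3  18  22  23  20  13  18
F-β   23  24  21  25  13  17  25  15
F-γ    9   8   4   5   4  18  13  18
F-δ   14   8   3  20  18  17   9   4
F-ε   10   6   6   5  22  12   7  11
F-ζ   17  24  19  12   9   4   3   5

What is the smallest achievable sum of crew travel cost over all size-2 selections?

Open {F-γ, F-ζ}.
  C-α→F-γ 9, C-β→F-γ 8, C-γ→F-γ 4, C-δ→F-γ 5, C-ε→F-γ 4, C-ζ→F-ζ 4, C-η→F-ζ 3, C-θ→F-ζ 5  ⇒ total 42.
Compare {F-ε, F-ζ}: total 48.
Compare {F-δ, F-ζ}: total 57.
No size-2 selection does better; minimum is 42.

42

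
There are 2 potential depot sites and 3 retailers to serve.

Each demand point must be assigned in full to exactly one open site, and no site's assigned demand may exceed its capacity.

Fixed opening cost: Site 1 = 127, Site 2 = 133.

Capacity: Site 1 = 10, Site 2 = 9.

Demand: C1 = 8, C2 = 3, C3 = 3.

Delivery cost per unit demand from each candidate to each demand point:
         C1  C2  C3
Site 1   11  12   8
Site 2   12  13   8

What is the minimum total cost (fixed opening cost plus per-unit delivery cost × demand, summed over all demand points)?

411

Open {Site 1, Site 2}; cheapest assignment that respects the capacities:
  Site 1 (cap 10, load 8): C1 — cost 8×11 = 88
  Site 2 (cap 9, load 6): C2, C3 — cost 3×13 + 3×8 = 63
  Shipping 151, fixed 260 → total 411.
  Any other capacity-feasible assignment to {Site 1, Site 2} ships for at least 151.
Total demand is 14 and no other set of sites has combined capacity ≥ 14, so {Site 1, Site 2} is the only feasible choice of open sites. Minimum: 411.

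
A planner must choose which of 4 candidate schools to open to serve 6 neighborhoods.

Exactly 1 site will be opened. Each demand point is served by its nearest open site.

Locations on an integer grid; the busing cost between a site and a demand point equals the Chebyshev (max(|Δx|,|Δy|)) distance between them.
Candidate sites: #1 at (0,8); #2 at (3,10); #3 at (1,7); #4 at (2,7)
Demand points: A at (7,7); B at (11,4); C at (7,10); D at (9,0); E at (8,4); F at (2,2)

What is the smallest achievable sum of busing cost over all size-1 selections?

37

Open {#4}.
  A→#4 5, B→#4 9, C→#4 5, D→#4 7, E→#4 6, F→#4 5  ⇒ total 37.
Compare {#2}: total 40.
Compare {#3}: total 42.
No size-1 selection does better; minimum is 37.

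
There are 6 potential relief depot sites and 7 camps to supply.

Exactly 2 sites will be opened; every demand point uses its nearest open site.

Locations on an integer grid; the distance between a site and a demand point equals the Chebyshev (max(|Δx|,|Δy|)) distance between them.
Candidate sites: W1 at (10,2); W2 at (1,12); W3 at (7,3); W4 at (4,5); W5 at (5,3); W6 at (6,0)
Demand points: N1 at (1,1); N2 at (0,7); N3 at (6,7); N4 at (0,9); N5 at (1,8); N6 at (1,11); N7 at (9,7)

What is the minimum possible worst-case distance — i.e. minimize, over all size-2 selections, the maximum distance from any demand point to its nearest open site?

Open {W2, W4}.
  Farthest demand point is N7 at distance 5 (to W4); all others are ≤ 5.
With {W2, W5} the worst case is 5.
With {W1, W4} the worst case is 6.
No size-2 selection achieves below 5.

5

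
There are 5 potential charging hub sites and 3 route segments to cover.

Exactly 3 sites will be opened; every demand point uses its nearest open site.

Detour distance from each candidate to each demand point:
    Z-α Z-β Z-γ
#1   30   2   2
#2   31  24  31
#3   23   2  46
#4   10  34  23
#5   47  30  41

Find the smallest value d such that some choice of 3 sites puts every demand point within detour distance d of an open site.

Open {#1, #2, #4}.
  Farthest demand point is Z-α at detour distance 10 (to #4); all others are ≤ 10.
With {#1, #3, #4} the worst case is 10.
With {#1, #4, #5} the worst case is 10.
No size-3 selection achieves below 10.

10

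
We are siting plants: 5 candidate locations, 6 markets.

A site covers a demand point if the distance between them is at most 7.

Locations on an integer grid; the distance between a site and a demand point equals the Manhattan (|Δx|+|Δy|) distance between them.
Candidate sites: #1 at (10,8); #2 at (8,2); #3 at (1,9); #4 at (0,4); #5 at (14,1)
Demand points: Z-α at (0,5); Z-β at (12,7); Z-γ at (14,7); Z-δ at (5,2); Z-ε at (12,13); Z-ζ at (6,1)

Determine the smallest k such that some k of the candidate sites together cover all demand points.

Coverage sets (demand points within 7 of each site):
  #1: {Z-β, Z-γ, Z-ε}
  #2: {Z-δ, Z-ζ}
  #3: {Z-α}
  #4: {Z-α, Z-δ}
  #5: {Z-γ}
No 2 sites suffice: every size-2 union leaves at least one demand point uncovered.
But {#1, #2, #3} covers everything, so the minimum is 3.

3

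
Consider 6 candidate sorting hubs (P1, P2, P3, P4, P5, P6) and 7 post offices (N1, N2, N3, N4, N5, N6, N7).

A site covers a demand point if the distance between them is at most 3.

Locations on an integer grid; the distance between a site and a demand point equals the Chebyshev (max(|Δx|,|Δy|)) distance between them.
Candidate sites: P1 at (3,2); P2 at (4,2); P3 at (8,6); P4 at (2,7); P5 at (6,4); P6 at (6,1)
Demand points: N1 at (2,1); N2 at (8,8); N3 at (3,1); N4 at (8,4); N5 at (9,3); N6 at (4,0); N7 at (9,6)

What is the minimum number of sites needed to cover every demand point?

Coverage sets (demand points within 3 of each site):
  P1: {N1, N3, N6}
  P2: {N1, N3, N6}
  P3: {N2, N4, N5, N7}
  P4: {}
  P5: {N3, N4, N5, N7}
  P6: {N3, N4, N5, N6}
No single site covers all 7 demand points.
But {P1, P3} covers everything, so the minimum is 2.

2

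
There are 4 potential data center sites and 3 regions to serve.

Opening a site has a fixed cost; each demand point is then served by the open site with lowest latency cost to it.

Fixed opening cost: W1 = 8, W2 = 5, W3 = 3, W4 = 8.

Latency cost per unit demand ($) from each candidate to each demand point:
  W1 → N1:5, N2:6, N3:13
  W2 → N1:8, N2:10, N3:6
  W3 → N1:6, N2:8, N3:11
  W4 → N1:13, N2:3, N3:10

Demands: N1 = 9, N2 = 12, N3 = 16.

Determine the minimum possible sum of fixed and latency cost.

198

Open {W1, W2, W4}: assign each demand point to its cheapest open site.
  N1→W1 9×5=45, N2→W4 12×3=36, N3→W2 16×6=96
  latency cost 177, fixed 21 → total 198.
Compare {W1, W2, W3, W4}: latency cost 177 + fixed 24 = 201.
Compare {W2, W3, W4}: latency cost 186 + fixed 16 = 202.
Compare {W2, W4}: latency cost 204 + fixed 13 = 217.
All other subsets cost ≥ 201. Minimum total cost: 198.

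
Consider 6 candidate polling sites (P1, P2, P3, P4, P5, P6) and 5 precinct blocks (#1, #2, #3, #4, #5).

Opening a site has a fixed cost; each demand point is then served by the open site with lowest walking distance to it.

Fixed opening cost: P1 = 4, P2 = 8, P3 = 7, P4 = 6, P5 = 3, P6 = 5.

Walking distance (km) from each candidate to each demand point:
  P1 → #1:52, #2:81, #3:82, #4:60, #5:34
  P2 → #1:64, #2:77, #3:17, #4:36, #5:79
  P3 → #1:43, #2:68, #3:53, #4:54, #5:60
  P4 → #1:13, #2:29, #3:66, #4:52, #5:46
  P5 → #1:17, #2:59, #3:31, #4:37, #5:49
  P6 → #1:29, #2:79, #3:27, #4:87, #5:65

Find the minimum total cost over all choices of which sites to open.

Open {P1, P2, P4}: assign each demand point to its cheapest open site.
  #1→P4 13, #2→P4 29, #3→P2 17, #4→P2 36, #5→P1 34
  walking distance 129, fixed 18 → total 147.
Compare {P1, P2, P4, P5}: walking distance 129 + fixed 21 = 150.
Compare {P1, P2, P4, P6}: walking distance 129 + fixed 23 = 152.
Compare {P1, P2, P3, P4}: walking distance 129 + fixed 25 = 154.
All other subsets cost ≥ 150. Minimum total cost: 147.

147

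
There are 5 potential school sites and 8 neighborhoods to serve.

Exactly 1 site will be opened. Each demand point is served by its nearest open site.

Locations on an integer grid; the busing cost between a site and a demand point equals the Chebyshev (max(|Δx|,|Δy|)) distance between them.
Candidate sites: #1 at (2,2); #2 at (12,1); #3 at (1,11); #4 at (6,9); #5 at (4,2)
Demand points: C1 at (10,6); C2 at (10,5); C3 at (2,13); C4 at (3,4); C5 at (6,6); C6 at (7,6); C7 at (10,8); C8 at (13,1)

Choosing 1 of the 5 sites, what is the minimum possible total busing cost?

35

Open {#4}.
  C1→#4 4, C2→#4 4, C3→#4 4, C4→#4 5, C5→#4 3, C6→#4 3, C7→#4 4, C8→#4 8  ⇒ total 35.
Compare {#5}: total 48.
Compare {#2}: total 49.
No size-1 selection does better; minimum is 35.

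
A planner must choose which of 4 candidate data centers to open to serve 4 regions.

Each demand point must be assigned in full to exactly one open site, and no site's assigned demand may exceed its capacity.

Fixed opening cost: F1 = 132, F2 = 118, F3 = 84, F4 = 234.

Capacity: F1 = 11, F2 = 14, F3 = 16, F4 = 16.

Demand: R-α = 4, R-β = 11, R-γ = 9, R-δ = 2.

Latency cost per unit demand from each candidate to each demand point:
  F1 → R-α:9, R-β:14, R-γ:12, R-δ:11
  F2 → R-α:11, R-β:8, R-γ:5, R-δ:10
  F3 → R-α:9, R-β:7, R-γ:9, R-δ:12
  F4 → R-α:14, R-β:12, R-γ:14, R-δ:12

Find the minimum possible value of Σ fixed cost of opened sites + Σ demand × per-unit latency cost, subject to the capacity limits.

Open {F2, F3}; cheapest assignment that respects the capacities:
  F2 (cap 14, load 11): R-γ, R-δ — cost 9×5 + 2×10 = 65
  F3 (cap 16, load 15): R-α, R-β — cost 4×9 + 11×7 = 113
  Shipping 178, fixed 202 → total 380.
  Any other capacity-feasible assignment to {F2, F3} ships for at least 178.
Compare {F1, F3}: its best feasible assignment gives total 459.
Compare {F1, F2, F3}: its best feasible assignment gives total 512.
Every other set of open sites that can feasibly serve all demand totals ≥ 459 even under its best assignment. Minimum: 380.

380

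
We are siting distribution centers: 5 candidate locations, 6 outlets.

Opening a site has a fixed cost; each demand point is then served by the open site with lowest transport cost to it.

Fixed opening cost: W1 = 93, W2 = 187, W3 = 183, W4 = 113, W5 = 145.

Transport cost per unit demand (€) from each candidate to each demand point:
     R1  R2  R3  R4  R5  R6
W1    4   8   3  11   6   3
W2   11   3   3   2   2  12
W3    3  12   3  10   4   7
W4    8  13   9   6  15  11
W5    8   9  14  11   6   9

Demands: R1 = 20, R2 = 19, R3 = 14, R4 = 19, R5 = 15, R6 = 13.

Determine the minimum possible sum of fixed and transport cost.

566

Open {W1, W2}: assign each demand point to its cheapest open site.
  R1→W1 20×4=80, R2→W2 19×3=57, R3→W1 14×3=42, R4→W2 19×2=38, R5→W2 15×2=30, R6→W1 13×3=39
  transport cost 286, fixed 280 → total 566.
Compare {W1, W2, W4}: transport cost 286 + fixed 393 = 679.
Compare {W2, W3}: transport cost 318 + fixed 370 = 688.
Compare {W1}: transport cost 612 + fixed 93 = 705.
All other subsets cost ≥ 679. Minimum total cost: 566.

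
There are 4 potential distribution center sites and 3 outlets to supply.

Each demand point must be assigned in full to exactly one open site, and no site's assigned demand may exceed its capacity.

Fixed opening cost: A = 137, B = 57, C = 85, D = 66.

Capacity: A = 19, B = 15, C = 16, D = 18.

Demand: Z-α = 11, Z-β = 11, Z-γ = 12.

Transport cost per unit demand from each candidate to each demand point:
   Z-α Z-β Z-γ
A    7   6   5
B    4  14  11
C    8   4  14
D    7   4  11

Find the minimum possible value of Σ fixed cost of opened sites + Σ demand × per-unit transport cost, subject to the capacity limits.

Open {A, B, D}; cheapest assignment that respects the capacities:
  A (cap 19, load 12): Z-γ — cost 12×5 = 60
  B (cap 15, load 11): Z-α — cost 11×4 = 44
  D (cap 18, load 11): Z-β — cost 11×4 = 44
  Shipping 148, fixed 260 → total 408.
  Any other capacity-feasible assignment to {A, B, D} ships for at least 148.
Compare {A, B, C}: its best feasible assignment gives total 427.
Compare {B, C, D}: its best feasible assignment gives total 428.
Every other set of open sites that can feasibly serve all demand totals ≥ 427 even under its best assignment. Minimum: 408.

408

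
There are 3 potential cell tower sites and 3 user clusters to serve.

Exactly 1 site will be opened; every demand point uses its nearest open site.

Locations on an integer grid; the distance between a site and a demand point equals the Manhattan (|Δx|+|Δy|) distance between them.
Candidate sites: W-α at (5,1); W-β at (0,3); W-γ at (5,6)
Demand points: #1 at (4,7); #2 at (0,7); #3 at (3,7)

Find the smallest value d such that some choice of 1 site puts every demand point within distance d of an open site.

Open {W-γ}.
  Farthest demand point is #2 at distance 6 (to W-γ); all others are ≤ 6.
With {W-β} the worst case is 8.
With {W-α} the worst case is 11.
No size-1 selection achieves below 6.

6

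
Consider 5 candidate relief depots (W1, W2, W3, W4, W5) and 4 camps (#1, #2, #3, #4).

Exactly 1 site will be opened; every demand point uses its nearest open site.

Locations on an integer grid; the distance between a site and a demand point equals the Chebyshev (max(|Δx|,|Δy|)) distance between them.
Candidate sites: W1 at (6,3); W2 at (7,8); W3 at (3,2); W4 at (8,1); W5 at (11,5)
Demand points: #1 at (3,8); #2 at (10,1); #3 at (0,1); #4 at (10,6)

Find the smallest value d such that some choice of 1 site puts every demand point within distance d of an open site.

Open {W1}.
  Farthest demand point is #3 at distance 6 (to W1); all others are ≤ 6.
With {W2} the worst case is 7.
With {W3} the worst case is 7.
No size-1 selection achieves below 6.

6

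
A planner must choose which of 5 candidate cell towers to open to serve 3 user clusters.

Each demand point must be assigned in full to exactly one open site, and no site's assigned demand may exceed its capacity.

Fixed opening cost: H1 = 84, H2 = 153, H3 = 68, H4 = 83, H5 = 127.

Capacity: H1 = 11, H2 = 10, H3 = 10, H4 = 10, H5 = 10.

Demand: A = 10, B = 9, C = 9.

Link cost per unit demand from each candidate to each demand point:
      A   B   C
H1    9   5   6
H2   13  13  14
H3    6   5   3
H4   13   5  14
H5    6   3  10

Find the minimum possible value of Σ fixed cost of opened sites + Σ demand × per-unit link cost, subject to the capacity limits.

Open {H1, H3, H4}; cheapest assignment that respects the capacities:
  H1 (cap 11, load 9): C — cost 9×6 = 54
  H3 (cap 10, load 10): A — cost 10×6 = 60
  H4 (cap 10, load 9): B — cost 9×5 = 45
  Shipping 159, fixed 235 → total 394.
  Any other capacity-feasible assignment to {H1, H3, H4} ships for at least 159.
Compare {H3, H4, H5}: its best feasible assignment gives total 410.
Compare {H1, H3, H5}: its best feasible assignment gives total 411.
Every other set of open sites that can feasibly serve all demand totals ≥ 410 even under its best assignment. Minimum: 394.

394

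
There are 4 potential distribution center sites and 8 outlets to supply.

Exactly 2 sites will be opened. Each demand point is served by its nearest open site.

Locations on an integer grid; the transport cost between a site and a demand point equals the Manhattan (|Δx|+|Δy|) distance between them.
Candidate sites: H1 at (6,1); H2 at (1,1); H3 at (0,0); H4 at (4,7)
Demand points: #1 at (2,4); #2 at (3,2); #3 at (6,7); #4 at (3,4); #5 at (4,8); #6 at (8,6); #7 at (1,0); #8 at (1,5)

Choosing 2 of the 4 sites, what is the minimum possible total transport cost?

24

Open {H2, H4}.
  #1→H2 4, #2→H2 3, #3→H4 2, #4→H4 4, #5→H4 1, #6→H4 5, #7→H2 1, #8→H2 4  ⇒ total 24.
Compare {H3, H4}: total 28.
Compare {H1, H4}: total 32.
No size-2 selection does better; minimum is 24.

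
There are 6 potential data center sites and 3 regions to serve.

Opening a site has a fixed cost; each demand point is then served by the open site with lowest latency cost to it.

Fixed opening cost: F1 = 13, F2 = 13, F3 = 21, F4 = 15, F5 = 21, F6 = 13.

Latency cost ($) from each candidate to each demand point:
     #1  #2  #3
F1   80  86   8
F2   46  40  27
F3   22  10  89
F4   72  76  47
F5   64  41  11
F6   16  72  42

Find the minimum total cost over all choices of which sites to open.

Open {F1, F3}: assign each demand point to its cheapest open site.
  #1→F3 22, #2→F3 10, #3→F1 8
  latency cost 40, fixed 34 → total 74.
Compare {F1, F3, F6}: latency cost 34 + fixed 47 = 81.
Compare {F3, F5}: latency cost 43 + fixed 42 = 85.
Compare {F1, F2, F3}: latency cost 40 + fixed 47 = 87.
All other subsets cost ≥ 81. Minimum total cost: 74.

74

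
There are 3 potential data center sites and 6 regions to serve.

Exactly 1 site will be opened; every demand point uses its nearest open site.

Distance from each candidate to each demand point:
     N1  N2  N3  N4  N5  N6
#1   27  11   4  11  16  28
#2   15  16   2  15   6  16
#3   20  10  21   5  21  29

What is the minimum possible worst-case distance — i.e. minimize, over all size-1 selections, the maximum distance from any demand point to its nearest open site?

Open {#2}.
  Farthest demand point is N2 at distance 16 (to #2); all others are ≤ 16.
With {#1} the worst case is 28.
With {#3} the worst case is 29.
No size-1 selection achieves below 16.

16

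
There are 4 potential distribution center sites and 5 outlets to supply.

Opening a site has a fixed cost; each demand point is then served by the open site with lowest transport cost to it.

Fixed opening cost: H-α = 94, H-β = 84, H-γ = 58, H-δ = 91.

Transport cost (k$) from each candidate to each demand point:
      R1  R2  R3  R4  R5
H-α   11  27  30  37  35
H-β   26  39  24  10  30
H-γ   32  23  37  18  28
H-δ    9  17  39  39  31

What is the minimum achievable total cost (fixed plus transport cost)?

196

Open {H-γ}: assign each demand point to its cheapest open site.
  R1→H-γ 32, R2→H-γ 23, R3→H-γ 37, R4→H-γ 18, R5→H-γ 28
  transport cost 138, fixed 58 → total 196.
Compare {H-β}: transport cost 129 + fixed 84 = 213.
Compare {H-δ}: transport cost 135 + fixed 91 = 226.
Compare {H-α}: transport cost 140 + fixed 94 = 234.
All other subsets cost ≥ 213. Minimum total cost: 196.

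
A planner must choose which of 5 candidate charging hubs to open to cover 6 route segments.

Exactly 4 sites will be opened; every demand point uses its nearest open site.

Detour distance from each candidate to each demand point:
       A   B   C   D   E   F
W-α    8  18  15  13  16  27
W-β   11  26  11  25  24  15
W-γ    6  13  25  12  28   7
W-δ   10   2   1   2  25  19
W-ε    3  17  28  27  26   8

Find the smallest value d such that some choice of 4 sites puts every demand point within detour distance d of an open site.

16

Open {W-α, W-β, W-γ, W-δ}.
  Farthest demand point is E at detour distance 16 (to W-α); all others are ≤ 16.
With {W-α, W-β, W-γ, W-ε} the worst case is 16.
With {W-α, W-β, W-δ, W-ε} the worst case is 16.
No size-4 selection achieves below 16.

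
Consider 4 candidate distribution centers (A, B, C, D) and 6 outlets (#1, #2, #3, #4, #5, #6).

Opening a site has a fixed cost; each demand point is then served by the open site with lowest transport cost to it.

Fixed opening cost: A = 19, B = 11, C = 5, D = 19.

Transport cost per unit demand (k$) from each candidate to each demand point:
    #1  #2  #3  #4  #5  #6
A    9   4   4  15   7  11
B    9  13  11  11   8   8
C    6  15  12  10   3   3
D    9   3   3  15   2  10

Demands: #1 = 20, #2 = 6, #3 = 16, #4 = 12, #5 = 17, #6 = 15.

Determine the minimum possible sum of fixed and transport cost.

Open {C, D}: assign each demand point to its cheapest open site.
  #1→C 20×6=120, #2→D 6×3=18, #3→D 16×3=48, #4→C 12×10=120, #5→D 17×2=34, #6→C 15×3=45
  transport cost 385, fixed 24 → total 409.
Compare {B, C, D}: transport cost 385 + fixed 35 = 420.
Compare {A, C, D}: transport cost 385 + fixed 43 = 428.
Compare {A, B, C, D}: transport cost 385 + fixed 54 = 439.
All other subsets cost ≥ 420. Minimum total cost: 409.

409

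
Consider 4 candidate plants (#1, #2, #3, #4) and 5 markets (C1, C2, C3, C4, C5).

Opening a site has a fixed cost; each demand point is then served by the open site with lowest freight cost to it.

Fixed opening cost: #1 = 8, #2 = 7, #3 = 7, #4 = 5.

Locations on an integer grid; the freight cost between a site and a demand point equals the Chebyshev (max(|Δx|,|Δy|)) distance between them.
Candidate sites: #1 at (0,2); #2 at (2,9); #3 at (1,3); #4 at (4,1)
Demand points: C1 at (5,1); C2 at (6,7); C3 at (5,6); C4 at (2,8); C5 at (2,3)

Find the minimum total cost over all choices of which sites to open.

23

Open {#2, #4}: assign each demand point to its cheapest open site.
  C1→#4 1, C2→#2 4, C3→#2 3, C4→#2 1, C5→#4 2
  freight cost 11, fixed 12 → total 23.
Compare {#3}: freight cost 19 + fixed 7 = 26.
Compare {#4}: freight cost 21 + fixed 5 = 26.
Compare {#2, #3}: freight cost 13 + fixed 14 = 27.
All other subsets cost ≥ 26. Minimum total cost: 23.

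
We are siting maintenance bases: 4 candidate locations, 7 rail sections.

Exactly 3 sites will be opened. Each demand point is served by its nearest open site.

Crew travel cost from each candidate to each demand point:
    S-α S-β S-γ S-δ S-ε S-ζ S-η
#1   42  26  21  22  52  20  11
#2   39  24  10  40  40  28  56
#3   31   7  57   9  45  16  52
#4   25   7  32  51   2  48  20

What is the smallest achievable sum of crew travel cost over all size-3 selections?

Open {#2, #3, #4}.
  S-α→#4 25, S-β→#3 7, S-γ→#2 10, S-δ→#3 9, S-ε→#4 2, S-ζ→#3 16, S-η→#4 20  ⇒ total 89.
Compare {#1, #3, #4}: total 91.
Compare {#1, #2, #4}: total 97.
No size-3 selection does better; minimum is 89.

89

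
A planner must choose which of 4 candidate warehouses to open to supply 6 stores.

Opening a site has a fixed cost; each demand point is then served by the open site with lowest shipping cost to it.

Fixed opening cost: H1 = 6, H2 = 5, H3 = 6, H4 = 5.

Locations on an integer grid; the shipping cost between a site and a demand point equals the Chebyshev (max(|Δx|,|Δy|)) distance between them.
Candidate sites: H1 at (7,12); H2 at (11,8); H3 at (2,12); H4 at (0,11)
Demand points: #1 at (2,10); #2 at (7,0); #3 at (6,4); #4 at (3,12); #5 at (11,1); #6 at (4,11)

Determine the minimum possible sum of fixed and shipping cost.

36

Open {H2, H3}: assign each demand point to its cheapest open site.
  #1→H3 2, #2→H2 8, #3→H2 5, #4→H3 1, #5→H2 7, #6→H3 2
  shipping cost 25, fixed 11 → total 36.
Compare {H2, H4}: shipping cost 29 + fixed 10 = 39.
Compare {H2, H3, H4}: shipping cost 25 + fixed 16 = 41.
Compare {H3}: shipping cost 36 + fixed 6 = 42.
All other subsets cost ≥ 39. Minimum total cost: 36.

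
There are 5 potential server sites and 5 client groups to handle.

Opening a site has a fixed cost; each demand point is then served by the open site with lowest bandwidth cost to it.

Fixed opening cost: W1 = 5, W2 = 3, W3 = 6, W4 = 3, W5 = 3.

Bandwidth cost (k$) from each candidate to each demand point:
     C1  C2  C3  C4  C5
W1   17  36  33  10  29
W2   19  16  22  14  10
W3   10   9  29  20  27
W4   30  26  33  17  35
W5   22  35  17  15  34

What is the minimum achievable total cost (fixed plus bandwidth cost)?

Open {W2, W3, W5}: assign each demand point to its cheapest open site.
  C1→W3 10, C2→W3 9, C3→W5 17, C4→W2 14, C5→W2 10
  bandwidth cost 60, fixed 12 → total 72.
Compare {W1, W2, W3, W5}: bandwidth cost 56 + fixed 17 = 73.
Compare {W2, W3}: bandwidth cost 65 + fixed 9 = 74.
Compare {W1, W2, W3}: bandwidth cost 61 + fixed 14 = 75.
All other subsets cost ≥ 73. Minimum total cost: 72.

72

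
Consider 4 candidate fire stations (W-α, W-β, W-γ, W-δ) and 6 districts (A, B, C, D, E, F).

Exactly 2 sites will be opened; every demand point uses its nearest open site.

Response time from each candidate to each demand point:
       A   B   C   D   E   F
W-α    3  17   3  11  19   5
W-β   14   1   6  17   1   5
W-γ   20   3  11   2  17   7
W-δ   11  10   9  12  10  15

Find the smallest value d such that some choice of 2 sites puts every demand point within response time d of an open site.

Open {W-α, W-β}.
  Farthest demand point is D at response time 11 (to W-α); all others are ≤ 11.
With {W-α, W-δ} the worst case is 11.
With {W-γ, W-δ} the worst case is 11.
No size-2 selection achieves below 11.

11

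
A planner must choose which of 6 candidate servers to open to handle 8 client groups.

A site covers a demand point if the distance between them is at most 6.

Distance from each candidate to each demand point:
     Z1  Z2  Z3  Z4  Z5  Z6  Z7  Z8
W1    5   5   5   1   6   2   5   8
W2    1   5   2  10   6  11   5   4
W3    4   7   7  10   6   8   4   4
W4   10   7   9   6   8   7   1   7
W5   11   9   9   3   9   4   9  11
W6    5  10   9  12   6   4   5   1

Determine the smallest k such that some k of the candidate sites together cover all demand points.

Coverage sets (demand points within 6 of each site):
  W1: {Z1, Z2, Z3, Z4, Z5, Z6, Z7}
  W2: {Z1, Z2, Z3, Z5, Z7, Z8}
  W3: {Z1, Z5, Z7, Z8}
  W4: {Z4, Z7}
  W5: {Z4, Z6}
  W6: {Z1, Z5, Z6, Z7, Z8}
No single site covers all 8 demand points.
But {W1, W2} covers everything, so the minimum is 2.

2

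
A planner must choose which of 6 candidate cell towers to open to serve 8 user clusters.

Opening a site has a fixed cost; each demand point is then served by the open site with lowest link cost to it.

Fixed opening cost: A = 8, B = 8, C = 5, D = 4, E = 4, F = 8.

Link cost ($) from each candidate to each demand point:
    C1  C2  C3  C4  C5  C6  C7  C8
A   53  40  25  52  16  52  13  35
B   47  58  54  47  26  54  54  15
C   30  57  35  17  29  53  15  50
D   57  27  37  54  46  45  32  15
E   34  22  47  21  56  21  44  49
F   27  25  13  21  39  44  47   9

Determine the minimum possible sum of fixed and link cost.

162

Open {A, E, F}: assign each demand point to its cheapest open site.
  C1→F 27, C2→E 22, C3→F 13, C4→E 21, C5→A 16, C6→E 21, C7→A 13, C8→F 9
  link cost 142, fixed 20 → total 162.
Compare {A, C, E, F}: link cost 138 + fixed 25 = 163.
Compare {A, D, E, F}: link cost 142 + fixed 24 = 166.
Compare {A, C, D, E, F}: link cost 138 + fixed 29 = 167.
All other subsets cost ≥ 163. Minimum total cost: 162.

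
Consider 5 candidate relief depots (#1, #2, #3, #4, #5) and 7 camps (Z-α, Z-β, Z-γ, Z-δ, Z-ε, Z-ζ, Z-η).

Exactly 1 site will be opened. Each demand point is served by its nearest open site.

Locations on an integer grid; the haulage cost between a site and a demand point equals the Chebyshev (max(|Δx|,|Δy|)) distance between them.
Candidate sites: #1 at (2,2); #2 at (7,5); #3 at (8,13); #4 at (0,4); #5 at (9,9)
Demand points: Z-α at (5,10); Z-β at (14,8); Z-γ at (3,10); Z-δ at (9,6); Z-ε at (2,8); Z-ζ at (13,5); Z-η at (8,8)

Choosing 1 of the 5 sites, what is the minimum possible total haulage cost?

30

Open {#5}.
  Z-α→#5 4, Z-β→#5 5, Z-γ→#5 6, Z-δ→#5 3, Z-ε→#5 7, Z-ζ→#5 4, Z-η→#5 1  ⇒ total 30.
Compare {#2}: total 33.
Compare {#3}: total 40.
No size-1 selection does better; minimum is 30.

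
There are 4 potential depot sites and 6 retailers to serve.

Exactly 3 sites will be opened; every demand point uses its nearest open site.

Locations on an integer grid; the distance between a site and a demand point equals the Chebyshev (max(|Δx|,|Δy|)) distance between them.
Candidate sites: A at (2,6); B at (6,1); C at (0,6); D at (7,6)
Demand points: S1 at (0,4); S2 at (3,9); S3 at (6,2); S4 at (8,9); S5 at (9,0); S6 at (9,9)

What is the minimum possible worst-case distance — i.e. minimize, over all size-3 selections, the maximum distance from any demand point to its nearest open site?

3

Open {A, B, D}.
  Farthest demand point is S2 at distance 3 (to A); all others are ≤ 3.
With {B, C, D} the worst case is 3.
With {A, C, D} the worst case is 6.
No size-3 selection achieves below 3.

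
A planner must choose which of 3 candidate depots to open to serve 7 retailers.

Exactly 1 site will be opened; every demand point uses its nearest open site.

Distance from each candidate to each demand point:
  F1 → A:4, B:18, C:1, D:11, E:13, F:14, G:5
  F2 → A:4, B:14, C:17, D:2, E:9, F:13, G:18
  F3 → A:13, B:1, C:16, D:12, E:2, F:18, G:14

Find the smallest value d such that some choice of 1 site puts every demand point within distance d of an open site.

18

Open {F1}.
  Farthest demand point is B at distance 18 (to F1); all others are ≤ 18.
With {F2} the worst case is 18.
With {F3} the worst case is 18.
No size-1 selection achieves below 18.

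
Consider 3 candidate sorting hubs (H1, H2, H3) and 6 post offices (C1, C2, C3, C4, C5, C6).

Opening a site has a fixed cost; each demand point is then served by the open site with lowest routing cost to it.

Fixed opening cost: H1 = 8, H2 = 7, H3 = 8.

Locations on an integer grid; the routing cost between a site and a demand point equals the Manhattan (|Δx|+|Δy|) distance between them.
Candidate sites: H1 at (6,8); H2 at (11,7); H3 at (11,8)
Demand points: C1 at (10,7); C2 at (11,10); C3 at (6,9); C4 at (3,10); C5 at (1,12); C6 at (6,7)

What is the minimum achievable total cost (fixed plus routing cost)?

35

Open {H1, H2}: assign each demand point to its cheapest open site.
  C1→H2 1, C2→H2 3, C3→H1 1, C4→H1 5, C5→H1 9, C6→H1 1
  routing cost 20, fixed 15 → total 35.
Compare {H1}: routing cost 28 + fixed 8 = 36.
Compare {H1, H3}: routing cost 20 + fixed 16 = 36.
Compare {H1, H2, H3}: routing cost 19 + fixed 23 = 42.
All other subsets cost ≥ 36. Minimum total cost: 35.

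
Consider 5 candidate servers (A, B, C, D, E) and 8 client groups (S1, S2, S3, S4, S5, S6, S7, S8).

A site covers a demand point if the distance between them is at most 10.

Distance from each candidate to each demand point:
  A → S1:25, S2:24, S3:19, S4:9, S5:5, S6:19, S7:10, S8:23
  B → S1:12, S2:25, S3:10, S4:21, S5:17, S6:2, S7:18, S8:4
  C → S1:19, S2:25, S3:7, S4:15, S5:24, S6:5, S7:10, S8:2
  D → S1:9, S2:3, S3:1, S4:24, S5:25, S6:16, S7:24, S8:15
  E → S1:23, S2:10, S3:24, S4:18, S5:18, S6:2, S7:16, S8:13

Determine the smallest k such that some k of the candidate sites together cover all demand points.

Coverage sets (demand points within 10 of each site):
  A: {S4, S5, S7}
  B: {S3, S6, S8}
  C: {S3, S6, S7, S8}
  D: {S1, S2, S3}
  E: {S2, S6}
No 2 sites suffice: every size-2 union leaves at least one demand point uncovered.
But {A, B, D} covers everything, so the minimum is 3.

3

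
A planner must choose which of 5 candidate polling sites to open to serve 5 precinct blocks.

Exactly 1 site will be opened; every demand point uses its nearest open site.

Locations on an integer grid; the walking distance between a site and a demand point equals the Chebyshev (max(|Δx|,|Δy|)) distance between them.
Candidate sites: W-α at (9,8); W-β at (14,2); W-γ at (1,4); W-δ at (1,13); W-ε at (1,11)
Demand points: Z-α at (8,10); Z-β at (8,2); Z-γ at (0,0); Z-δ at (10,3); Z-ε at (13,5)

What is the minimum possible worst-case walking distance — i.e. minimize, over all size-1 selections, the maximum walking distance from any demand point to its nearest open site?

9

Open {W-α}.
  Farthest demand point is Z-γ at walking distance 9 (to W-α); all others are ≤ 9.
With {W-γ} the worst case is 12.
With {W-ε} the worst case is 12.
No size-1 selection achieves below 9.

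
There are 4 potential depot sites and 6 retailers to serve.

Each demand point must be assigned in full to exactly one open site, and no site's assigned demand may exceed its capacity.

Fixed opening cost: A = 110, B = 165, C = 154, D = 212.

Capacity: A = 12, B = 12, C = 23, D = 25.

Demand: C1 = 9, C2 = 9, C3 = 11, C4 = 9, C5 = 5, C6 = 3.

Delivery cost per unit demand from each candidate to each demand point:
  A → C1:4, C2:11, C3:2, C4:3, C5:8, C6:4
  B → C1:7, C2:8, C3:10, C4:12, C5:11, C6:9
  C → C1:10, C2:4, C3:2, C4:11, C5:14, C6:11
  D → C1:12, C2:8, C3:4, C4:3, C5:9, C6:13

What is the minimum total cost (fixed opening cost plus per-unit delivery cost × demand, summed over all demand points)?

637

Open {C, D}; cheapest assignment that respects the capacities:
  C (cap 23, load 23): C2, C3, C6 — cost 9×4 + 11×2 + 3×11 = 91
  D (cap 25, load 23): C1, C4, C5 — cost 9×12 + 9×3 + 5×9 = 180
  Shipping 271, fixed 366 → total 637.
  Any other capacity-feasible assignment to {C, D} ships for at least 271.
Compare {A, C, D}: its best feasible assignment gives total 654.
Compare {A, B, D}: its best feasible assignment gives total 723.
Every other set of open sites that can feasibly serve all demand totals ≥ 654 even under its best assignment. Minimum: 637.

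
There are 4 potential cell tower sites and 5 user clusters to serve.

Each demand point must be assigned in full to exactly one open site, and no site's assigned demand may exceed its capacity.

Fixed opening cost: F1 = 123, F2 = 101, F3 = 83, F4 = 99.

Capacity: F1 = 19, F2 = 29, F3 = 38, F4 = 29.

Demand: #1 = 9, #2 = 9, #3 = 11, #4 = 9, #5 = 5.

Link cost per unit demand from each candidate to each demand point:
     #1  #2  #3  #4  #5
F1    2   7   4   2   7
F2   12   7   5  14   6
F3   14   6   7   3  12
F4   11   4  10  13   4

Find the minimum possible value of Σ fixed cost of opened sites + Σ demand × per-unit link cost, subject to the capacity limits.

408

Open {F1, F2}; cheapest assignment that respects the capacities:
  F1 (cap 19, load 18): #1, #4 — cost 9×2 + 9×2 = 36
  F2 (cap 29, load 25): #2, #3, #5 — cost 9×7 + 11×5 + 5×6 = 148
  Shipping 184, fixed 224 → total 408.
  Any other capacity-feasible assignment to {F1, F2} ships for at least 184.
Compare {F1, F3}: its best feasible assignment gives total 417.
Compare {F1, F4}: its best feasible assignment gives total 424.
Every other set of open sites that can feasibly serve all demand totals ≥ 417 even under its best assignment. Minimum: 408.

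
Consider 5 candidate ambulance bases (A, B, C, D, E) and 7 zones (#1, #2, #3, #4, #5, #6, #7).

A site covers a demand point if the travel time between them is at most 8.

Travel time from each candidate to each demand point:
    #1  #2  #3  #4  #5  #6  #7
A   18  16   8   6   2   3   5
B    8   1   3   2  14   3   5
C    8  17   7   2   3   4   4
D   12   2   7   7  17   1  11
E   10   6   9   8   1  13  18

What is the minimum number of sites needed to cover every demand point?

2

Coverage sets (demand points within 8 of each site):
  A: {#3, #4, #5, #6, #7}
  B: {#1, #2, #3, #4, #6, #7}
  C: {#1, #3, #4, #5, #6, #7}
  D: {#2, #3, #4, #6}
  E: {#2, #4, #5}
No single site covers all 7 demand points.
But {A, B} covers everything, so the minimum is 2.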